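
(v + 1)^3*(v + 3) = v^4 + 6*v^3 + 12*v^2 + 10*v + 3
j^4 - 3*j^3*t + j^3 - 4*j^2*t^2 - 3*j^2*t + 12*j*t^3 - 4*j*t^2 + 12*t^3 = (j + 1)*(j - 3*t)*(j - 2*t)*(j + 2*t)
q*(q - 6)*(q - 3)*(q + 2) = q^4 - 7*q^3 + 36*q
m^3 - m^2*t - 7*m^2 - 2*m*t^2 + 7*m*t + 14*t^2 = (m - 7)*(m - 2*t)*(m + t)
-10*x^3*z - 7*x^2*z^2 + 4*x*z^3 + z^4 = z*(-2*x + z)*(x + z)*(5*x + z)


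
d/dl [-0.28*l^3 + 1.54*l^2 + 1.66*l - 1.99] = -0.84*l^2 + 3.08*l + 1.66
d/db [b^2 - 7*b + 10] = 2*b - 7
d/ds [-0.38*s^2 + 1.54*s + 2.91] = 1.54 - 0.76*s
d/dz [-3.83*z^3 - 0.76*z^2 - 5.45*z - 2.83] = -11.49*z^2 - 1.52*z - 5.45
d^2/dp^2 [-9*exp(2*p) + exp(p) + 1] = (1 - 36*exp(p))*exp(p)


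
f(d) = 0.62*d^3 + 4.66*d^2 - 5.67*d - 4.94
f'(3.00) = 39.03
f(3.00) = 36.73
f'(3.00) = 39.03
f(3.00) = 36.73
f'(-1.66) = -16.02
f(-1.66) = 14.48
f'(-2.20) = -17.17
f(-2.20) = 23.49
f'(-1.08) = -13.57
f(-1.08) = 5.84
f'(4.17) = 65.54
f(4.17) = 97.41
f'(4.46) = 72.90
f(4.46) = 117.47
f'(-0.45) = -9.49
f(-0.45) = -1.50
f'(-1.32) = -14.73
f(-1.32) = 9.24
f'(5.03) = 88.27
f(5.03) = 163.35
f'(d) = 1.86*d^2 + 9.32*d - 5.67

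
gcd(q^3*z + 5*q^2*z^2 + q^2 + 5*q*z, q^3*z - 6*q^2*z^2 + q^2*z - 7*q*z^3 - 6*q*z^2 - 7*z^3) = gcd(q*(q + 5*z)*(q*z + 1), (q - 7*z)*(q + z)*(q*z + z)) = 1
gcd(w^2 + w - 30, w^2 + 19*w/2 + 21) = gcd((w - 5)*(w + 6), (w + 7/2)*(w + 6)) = w + 6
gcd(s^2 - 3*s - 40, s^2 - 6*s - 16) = s - 8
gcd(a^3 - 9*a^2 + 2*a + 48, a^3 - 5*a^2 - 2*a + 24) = a^2 - a - 6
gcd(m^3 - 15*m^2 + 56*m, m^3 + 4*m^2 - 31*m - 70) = 1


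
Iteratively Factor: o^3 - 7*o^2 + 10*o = (o)*(o^2 - 7*o + 10) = o*(o - 5)*(o - 2)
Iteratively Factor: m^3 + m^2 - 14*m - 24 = (m + 2)*(m^2 - m - 12) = (m + 2)*(m + 3)*(m - 4)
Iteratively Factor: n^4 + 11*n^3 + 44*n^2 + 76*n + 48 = (n + 4)*(n^3 + 7*n^2 + 16*n + 12) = (n + 2)*(n + 4)*(n^2 + 5*n + 6) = (n + 2)^2*(n + 4)*(n + 3)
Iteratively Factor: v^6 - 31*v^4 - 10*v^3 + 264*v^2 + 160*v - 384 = (v - 1)*(v^5 + v^4 - 30*v^3 - 40*v^2 + 224*v + 384) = (v - 1)*(v + 3)*(v^4 - 2*v^3 - 24*v^2 + 32*v + 128) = (v - 4)*(v - 1)*(v + 3)*(v^3 + 2*v^2 - 16*v - 32) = (v - 4)*(v - 1)*(v + 2)*(v + 3)*(v^2 - 16) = (v - 4)^2*(v - 1)*(v + 2)*(v + 3)*(v + 4)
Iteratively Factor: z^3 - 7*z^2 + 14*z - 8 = (z - 2)*(z^2 - 5*z + 4) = (z - 2)*(z - 1)*(z - 4)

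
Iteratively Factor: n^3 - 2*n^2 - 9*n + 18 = (n - 2)*(n^2 - 9) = (n - 3)*(n - 2)*(n + 3)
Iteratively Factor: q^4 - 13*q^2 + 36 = (q - 3)*(q^3 + 3*q^2 - 4*q - 12) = (q - 3)*(q - 2)*(q^2 + 5*q + 6) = (q - 3)*(q - 2)*(q + 2)*(q + 3)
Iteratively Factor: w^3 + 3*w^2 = (w)*(w^2 + 3*w) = w*(w + 3)*(w)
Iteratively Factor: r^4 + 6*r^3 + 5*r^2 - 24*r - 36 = (r - 2)*(r^3 + 8*r^2 + 21*r + 18) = (r - 2)*(r + 3)*(r^2 + 5*r + 6) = (r - 2)*(r + 2)*(r + 3)*(r + 3)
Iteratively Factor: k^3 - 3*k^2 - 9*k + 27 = (k - 3)*(k^2 - 9) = (k - 3)^2*(k + 3)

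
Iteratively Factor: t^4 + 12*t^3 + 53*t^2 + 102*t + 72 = (t + 4)*(t^3 + 8*t^2 + 21*t + 18) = (t + 3)*(t + 4)*(t^2 + 5*t + 6) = (t + 2)*(t + 3)*(t + 4)*(t + 3)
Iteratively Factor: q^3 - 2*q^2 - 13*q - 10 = (q + 1)*(q^2 - 3*q - 10) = (q - 5)*(q + 1)*(q + 2)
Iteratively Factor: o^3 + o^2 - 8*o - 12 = (o - 3)*(o^2 + 4*o + 4) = (o - 3)*(o + 2)*(o + 2)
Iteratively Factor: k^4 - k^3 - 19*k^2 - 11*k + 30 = (k + 3)*(k^3 - 4*k^2 - 7*k + 10) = (k + 2)*(k + 3)*(k^2 - 6*k + 5) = (k - 1)*(k + 2)*(k + 3)*(k - 5)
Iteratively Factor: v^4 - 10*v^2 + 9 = (v + 1)*(v^3 - v^2 - 9*v + 9) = (v - 1)*(v + 1)*(v^2 - 9) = (v - 3)*(v - 1)*(v + 1)*(v + 3)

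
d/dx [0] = 0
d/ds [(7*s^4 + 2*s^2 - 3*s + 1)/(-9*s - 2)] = (-189*s^4 - 56*s^3 - 18*s^2 - 8*s + 15)/(81*s^2 + 36*s + 4)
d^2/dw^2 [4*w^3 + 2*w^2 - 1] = 24*w + 4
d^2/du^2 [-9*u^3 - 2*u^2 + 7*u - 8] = -54*u - 4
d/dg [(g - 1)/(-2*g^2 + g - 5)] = (-2*g^2 + g + (g - 1)*(4*g - 1) - 5)/(2*g^2 - g + 5)^2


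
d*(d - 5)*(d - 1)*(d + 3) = d^4 - 3*d^3 - 13*d^2 + 15*d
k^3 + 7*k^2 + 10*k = k*(k + 2)*(k + 5)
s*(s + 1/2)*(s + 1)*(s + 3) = s^4 + 9*s^3/2 + 5*s^2 + 3*s/2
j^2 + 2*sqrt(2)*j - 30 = (j - 3*sqrt(2))*(j + 5*sqrt(2))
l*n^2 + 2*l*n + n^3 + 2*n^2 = n*(l + n)*(n + 2)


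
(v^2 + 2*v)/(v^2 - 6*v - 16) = v/(v - 8)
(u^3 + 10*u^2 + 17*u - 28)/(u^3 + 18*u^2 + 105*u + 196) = (u - 1)/(u + 7)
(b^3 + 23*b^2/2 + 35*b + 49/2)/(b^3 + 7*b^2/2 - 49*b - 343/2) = (b + 1)/(b - 7)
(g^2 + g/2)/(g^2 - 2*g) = (g + 1/2)/(g - 2)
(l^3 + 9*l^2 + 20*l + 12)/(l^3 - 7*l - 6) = (l + 6)/(l - 3)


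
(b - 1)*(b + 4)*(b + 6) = b^3 + 9*b^2 + 14*b - 24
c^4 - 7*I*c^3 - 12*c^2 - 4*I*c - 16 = (c - 4*I)*(c - 2*I)^2*(c + I)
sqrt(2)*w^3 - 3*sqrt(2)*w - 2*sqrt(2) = (w - 2)*(w + 1)*(sqrt(2)*w + sqrt(2))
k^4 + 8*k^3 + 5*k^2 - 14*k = k*(k - 1)*(k + 2)*(k + 7)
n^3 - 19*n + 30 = (n - 3)*(n - 2)*(n + 5)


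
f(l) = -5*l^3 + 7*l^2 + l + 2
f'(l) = -15*l^2 + 14*l + 1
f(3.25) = -92.45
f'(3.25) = -111.94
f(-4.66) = 655.32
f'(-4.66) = -389.97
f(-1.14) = 17.36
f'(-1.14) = -34.45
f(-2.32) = 99.79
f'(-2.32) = -112.22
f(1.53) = 2.01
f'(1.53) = -12.69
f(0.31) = 2.83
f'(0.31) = 3.90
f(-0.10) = 1.98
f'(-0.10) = -0.55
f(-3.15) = 224.59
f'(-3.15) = -191.94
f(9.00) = -3067.00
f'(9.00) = -1088.00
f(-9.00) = 4205.00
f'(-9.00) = -1340.00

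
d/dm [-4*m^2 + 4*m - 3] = 4 - 8*m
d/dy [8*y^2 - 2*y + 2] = 16*y - 2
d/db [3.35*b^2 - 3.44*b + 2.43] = 6.7*b - 3.44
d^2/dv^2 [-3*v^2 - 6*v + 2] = -6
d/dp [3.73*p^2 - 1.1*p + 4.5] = 7.46*p - 1.1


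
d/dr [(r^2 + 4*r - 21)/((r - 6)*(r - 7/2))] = 6*(-9*r^2 + 56*r - 77)/(4*r^4 - 76*r^3 + 529*r^2 - 1596*r + 1764)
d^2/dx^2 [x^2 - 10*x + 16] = 2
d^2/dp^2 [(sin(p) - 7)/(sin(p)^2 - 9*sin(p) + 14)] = (-2*sin(p) + cos(p)^2 + 1)/(sin(p) - 2)^3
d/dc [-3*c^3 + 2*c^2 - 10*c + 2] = -9*c^2 + 4*c - 10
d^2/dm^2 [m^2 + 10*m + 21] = 2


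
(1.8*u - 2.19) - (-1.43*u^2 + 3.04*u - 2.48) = 1.43*u^2 - 1.24*u + 0.29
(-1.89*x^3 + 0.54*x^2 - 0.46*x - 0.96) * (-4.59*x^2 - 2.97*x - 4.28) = 8.6751*x^5 + 3.1347*x^4 + 8.5968*x^3 + 3.4614*x^2 + 4.82*x + 4.1088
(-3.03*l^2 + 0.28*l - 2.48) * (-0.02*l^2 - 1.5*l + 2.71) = 0.0606*l^4 + 4.5394*l^3 - 8.5817*l^2 + 4.4788*l - 6.7208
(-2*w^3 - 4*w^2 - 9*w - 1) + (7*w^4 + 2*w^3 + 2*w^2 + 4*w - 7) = 7*w^4 - 2*w^2 - 5*w - 8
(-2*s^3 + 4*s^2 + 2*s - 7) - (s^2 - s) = -2*s^3 + 3*s^2 + 3*s - 7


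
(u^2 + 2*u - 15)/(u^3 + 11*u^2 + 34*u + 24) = (u^2 + 2*u - 15)/(u^3 + 11*u^2 + 34*u + 24)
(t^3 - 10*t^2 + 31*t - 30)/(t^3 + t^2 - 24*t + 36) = (t - 5)/(t + 6)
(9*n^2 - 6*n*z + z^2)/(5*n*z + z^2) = (9*n^2 - 6*n*z + z^2)/(z*(5*n + z))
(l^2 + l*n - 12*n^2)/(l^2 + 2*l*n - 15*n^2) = (l + 4*n)/(l + 5*n)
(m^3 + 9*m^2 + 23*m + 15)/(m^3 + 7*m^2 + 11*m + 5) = (m + 3)/(m + 1)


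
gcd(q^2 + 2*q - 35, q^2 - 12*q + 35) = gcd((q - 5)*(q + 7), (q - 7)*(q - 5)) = q - 5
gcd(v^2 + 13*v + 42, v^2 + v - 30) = v + 6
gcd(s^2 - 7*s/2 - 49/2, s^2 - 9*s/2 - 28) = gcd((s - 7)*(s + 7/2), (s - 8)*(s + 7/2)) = s + 7/2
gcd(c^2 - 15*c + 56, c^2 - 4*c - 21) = c - 7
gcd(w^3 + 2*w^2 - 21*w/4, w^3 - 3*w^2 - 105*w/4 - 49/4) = w + 7/2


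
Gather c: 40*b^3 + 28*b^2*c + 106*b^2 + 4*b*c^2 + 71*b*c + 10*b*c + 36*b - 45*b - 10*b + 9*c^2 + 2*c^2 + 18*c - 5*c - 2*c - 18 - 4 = 40*b^3 + 106*b^2 - 19*b + c^2*(4*b + 11) + c*(28*b^2 + 81*b + 11) - 22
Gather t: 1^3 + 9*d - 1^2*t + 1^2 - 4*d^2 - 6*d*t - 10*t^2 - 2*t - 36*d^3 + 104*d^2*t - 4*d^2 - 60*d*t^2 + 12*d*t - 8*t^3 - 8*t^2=-36*d^3 - 8*d^2 + 9*d - 8*t^3 + t^2*(-60*d - 18) + t*(104*d^2 + 6*d - 3) + 2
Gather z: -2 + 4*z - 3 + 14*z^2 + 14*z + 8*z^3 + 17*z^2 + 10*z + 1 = 8*z^3 + 31*z^2 + 28*z - 4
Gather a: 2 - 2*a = 2 - 2*a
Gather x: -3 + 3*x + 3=3*x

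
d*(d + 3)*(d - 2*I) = d^3 + 3*d^2 - 2*I*d^2 - 6*I*d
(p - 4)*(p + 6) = p^2 + 2*p - 24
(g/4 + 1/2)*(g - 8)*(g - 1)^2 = g^4/4 - 2*g^3 - 3*g^2/4 + 13*g/2 - 4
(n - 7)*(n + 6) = n^2 - n - 42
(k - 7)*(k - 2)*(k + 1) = k^3 - 8*k^2 + 5*k + 14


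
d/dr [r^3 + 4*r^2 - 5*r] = 3*r^2 + 8*r - 5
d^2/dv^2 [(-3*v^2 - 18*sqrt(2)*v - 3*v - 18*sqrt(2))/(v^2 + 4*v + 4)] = 18*(-2*sqrt(2)*v + v + 2*sqrt(2))/(v^4 + 8*v^3 + 24*v^2 + 32*v + 16)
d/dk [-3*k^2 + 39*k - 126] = 39 - 6*k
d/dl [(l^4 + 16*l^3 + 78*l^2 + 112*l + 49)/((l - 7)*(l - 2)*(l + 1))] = (l^4 - 18*l^3 - 156*l^2 + 322*l + 1323)/(l^4 - 18*l^3 + 109*l^2 - 252*l + 196)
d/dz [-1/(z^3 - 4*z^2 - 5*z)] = (3*z^2 - 8*z - 5)/(z^2*(-z^2 + 4*z + 5)^2)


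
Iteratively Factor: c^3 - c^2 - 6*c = (c - 3)*(c^2 + 2*c) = c*(c - 3)*(c + 2)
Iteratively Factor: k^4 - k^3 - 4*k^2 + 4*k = (k + 2)*(k^3 - 3*k^2 + 2*k) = k*(k + 2)*(k^2 - 3*k + 2) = k*(k - 2)*(k + 2)*(k - 1)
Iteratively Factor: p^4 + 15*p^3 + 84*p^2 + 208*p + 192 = (p + 3)*(p^3 + 12*p^2 + 48*p + 64) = (p + 3)*(p + 4)*(p^2 + 8*p + 16) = (p + 3)*(p + 4)^2*(p + 4)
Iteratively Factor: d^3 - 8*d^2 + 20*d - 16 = (d - 2)*(d^2 - 6*d + 8) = (d - 4)*(d - 2)*(d - 2)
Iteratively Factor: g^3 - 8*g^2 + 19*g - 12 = (g - 3)*(g^2 - 5*g + 4) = (g - 3)*(g - 1)*(g - 4)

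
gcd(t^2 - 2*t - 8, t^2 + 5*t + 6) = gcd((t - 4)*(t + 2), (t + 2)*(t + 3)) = t + 2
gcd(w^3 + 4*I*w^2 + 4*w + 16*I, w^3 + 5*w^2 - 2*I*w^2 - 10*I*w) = w - 2*I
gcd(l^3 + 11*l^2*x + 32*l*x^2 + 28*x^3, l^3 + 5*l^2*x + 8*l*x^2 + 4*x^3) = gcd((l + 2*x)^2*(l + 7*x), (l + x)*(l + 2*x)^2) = l^2 + 4*l*x + 4*x^2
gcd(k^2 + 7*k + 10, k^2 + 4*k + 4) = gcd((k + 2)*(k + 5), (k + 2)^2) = k + 2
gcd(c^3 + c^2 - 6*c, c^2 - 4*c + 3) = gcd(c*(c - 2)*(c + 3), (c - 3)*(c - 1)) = 1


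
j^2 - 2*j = j*(j - 2)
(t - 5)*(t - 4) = t^2 - 9*t + 20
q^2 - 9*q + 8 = (q - 8)*(q - 1)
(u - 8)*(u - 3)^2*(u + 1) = u^4 - 13*u^3 + 43*u^2 - 15*u - 72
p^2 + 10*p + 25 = (p + 5)^2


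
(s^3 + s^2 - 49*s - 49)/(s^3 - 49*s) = (s + 1)/s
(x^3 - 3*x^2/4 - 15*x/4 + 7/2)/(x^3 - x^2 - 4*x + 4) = (x - 7/4)/(x - 2)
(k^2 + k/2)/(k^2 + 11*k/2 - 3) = k*(2*k + 1)/(2*k^2 + 11*k - 6)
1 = 1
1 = 1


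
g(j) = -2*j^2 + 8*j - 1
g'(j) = 8 - 4*j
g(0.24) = 0.80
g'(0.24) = 7.04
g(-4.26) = -71.38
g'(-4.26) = 25.04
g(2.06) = 6.99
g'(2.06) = -0.24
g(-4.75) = -84.12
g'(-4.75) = 27.00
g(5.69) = -20.23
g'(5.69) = -14.76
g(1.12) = 5.45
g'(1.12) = 3.52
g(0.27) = 1.01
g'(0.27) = 6.92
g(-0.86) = -9.36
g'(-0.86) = 11.44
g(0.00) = -1.00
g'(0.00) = 8.00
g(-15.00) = -571.00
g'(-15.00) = 68.00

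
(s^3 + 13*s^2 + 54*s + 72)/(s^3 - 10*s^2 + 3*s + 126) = (s^2 + 10*s + 24)/(s^2 - 13*s + 42)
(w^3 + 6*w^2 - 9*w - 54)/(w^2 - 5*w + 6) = (w^2 + 9*w + 18)/(w - 2)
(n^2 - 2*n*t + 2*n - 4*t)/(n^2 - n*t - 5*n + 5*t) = (n^2 - 2*n*t + 2*n - 4*t)/(n^2 - n*t - 5*n + 5*t)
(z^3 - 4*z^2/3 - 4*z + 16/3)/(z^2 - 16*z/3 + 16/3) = (z^2 - 4)/(z - 4)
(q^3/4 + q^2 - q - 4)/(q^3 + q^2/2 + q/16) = 4*(q^3 + 4*q^2 - 4*q - 16)/(q*(16*q^2 + 8*q + 1))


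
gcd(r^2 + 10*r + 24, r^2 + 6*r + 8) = r + 4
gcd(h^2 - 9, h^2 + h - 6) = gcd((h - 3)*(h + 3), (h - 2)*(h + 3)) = h + 3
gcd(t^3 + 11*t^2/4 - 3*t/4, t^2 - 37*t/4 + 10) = 1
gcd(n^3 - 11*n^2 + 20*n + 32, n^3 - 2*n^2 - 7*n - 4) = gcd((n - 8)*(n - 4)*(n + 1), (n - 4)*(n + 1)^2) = n^2 - 3*n - 4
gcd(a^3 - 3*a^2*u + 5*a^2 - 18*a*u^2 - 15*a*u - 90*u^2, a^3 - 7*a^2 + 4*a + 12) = 1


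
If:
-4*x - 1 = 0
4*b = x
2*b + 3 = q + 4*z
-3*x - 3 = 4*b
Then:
No Solution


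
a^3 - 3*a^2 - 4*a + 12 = (a - 3)*(a - 2)*(a + 2)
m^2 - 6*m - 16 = (m - 8)*(m + 2)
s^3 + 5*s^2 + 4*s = s*(s + 1)*(s + 4)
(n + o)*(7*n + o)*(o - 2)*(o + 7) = 7*n^2*o^2 + 35*n^2*o - 98*n^2 + 8*n*o^3 + 40*n*o^2 - 112*n*o + o^4 + 5*o^3 - 14*o^2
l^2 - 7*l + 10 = (l - 5)*(l - 2)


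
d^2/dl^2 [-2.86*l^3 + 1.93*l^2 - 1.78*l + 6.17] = 3.86 - 17.16*l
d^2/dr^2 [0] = 0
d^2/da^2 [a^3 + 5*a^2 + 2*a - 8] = 6*a + 10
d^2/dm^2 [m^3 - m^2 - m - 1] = 6*m - 2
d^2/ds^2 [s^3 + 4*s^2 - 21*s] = 6*s + 8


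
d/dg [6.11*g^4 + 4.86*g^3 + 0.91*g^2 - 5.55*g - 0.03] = 24.44*g^3 + 14.58*g^2 + 1.82*g - 5.55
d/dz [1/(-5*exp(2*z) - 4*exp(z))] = 2*(5*exp(z) + 2)*exp(-z)/(5*exp(z) + 4)^2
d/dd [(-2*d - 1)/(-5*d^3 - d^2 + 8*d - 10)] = (10*d^3 + 2*d^2 - 16*d - (2*d + 1)*(15*d^2 + 2*d - 8) + 20)/(5*d^3 + d^2 - 8*d + 10)^2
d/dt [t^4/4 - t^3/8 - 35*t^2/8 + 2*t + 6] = t^3 - 3*t^2/8 - 35*t/4 + 2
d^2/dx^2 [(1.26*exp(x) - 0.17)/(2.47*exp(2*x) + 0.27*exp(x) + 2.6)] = (7.687134*exp(4*x) - 4.988906*exp(3*x) - 48.890439*exp(2*x) + 3.470047*exp(x) + 8.63694)*exp(x)/(15.069223*exp(6*x) + 4.941729*exp(5*x) + 48.127209*exp(4*x) + 10.423323*exp(3*x) + 50.66022*exp(2*x) + 5.4756*exp(x) + 17.576)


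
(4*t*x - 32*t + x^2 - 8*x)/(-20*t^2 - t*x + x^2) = (x - 8)/(-5*t + x)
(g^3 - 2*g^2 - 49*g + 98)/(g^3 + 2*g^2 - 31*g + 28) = (g^2 - 9*g + 14)/(g^2 - 5*g + 4)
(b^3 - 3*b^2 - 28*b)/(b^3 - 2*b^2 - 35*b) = (b + 4)/(b + 5)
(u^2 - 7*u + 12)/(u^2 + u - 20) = (u - 3)/(u + 5)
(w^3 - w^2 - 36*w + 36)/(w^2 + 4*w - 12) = (w^2 - 7*w + 6)/(w - 2)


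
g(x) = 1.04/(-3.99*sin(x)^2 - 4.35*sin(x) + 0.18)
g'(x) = 1.04*(7.98*sin(x)*cos(x) + 4.35*cos(x))/(-3.99*sin(x)^2 - 4.35*sin(x) + 0.18)^2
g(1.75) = -0.13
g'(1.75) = -0.04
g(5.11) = 1.30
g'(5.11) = -1.90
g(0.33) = -0.63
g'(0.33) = 2.51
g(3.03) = -2.94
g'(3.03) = -43.23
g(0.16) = -1.69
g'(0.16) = 15.29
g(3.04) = -3.44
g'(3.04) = -58.45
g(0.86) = -0.19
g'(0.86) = 0.24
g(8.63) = -0.21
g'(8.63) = -0.30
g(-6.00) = -0.77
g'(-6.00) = 3.62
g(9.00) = -0.45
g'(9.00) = -1.38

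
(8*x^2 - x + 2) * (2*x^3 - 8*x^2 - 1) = 16*x^5 - 66*x^4 + 12*x^3 - 24*x^2 + x - 2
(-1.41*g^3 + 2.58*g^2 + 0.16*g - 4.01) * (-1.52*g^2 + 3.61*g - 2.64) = 2.1432*g^5 - 9.0117*g^4 + 12.793*g^3 - 0.1384*g^2 - 14.8985*g + 10.5864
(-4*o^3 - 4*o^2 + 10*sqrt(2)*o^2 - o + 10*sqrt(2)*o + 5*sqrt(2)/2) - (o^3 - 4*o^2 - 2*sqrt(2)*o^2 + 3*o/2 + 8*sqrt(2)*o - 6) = -5*o^3 + 12*sqrt(2)*o^2 - 5*o/2 + 2*sqrt(2)*o + 5*sqrt(2)/2 + 6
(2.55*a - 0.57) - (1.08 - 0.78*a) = 3.33*a - 1.65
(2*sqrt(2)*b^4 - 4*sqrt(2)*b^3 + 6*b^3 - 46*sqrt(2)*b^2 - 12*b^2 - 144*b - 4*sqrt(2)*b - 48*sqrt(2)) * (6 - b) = -2*sqrt(2)*b^5 - 6*b^4 + 16*sqrt(2)*b^4 + 22*sqrt(2)*b^3 + 48*b^3 - 272*sqrt(2)*b^2 + 72*b^2 - 864*b + 24*sqrt(2)*b - 288*sqrt(2)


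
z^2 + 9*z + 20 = (z + 4)*(z + 5)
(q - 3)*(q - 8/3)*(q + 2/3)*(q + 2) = q^4 - 3*q^3 - 52*q^2/9 + 124*q/9 + 32/3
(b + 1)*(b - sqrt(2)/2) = b^2 - sqrt(2)*b/2 + b - sqrt(2)/2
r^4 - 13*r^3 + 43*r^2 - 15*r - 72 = (r - 8)*(r - 3)^2*(r + 1)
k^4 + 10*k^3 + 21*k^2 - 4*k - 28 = (k - 1)*(k + 2)^2*(k + 7)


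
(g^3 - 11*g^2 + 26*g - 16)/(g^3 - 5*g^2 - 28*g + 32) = (g - 2)/(g + 4)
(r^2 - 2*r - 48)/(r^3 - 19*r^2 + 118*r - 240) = (r + 6)/(r^2 - 11*r + 30)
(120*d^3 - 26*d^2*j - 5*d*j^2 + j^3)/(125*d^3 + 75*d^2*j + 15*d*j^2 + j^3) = (24*d^2 - 10*d*j + j^2)/(25*d^2 + 10*d*j + j^2)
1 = 1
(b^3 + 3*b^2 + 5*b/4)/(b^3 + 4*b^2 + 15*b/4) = (2*b + 1)/(2*b + 3)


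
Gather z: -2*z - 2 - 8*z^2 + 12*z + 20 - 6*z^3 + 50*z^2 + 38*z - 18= -6*z^3 + 42*z^2 + 48*z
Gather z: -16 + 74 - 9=49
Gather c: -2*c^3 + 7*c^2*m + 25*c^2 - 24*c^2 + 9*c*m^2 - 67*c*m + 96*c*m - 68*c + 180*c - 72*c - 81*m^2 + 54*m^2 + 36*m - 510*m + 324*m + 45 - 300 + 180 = -2*c^3 + c^2*(7*m + 1) + c*(9*m^2 + 29*m + 40) - 27*m^2 - 150*m - 75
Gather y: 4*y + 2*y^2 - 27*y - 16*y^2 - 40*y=-14*y^2 - 63*y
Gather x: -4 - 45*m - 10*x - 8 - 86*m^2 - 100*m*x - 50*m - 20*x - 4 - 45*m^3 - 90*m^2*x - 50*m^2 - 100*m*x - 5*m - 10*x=-45*m^3 - 136*m^2 - 100*m + x*(-90*m^2 - 200*m - 40) - 16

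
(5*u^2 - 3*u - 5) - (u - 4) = 5*u^2 - 4*u - 1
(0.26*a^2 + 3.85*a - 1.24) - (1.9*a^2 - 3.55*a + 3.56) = -1.64*a^2 + 7.4*a - 4.8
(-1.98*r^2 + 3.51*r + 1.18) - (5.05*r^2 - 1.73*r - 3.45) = -7.03*r^2 + 5.24*r + 4.63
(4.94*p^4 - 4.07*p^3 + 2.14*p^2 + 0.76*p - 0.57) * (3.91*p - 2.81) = 19.3154*p^5 - 29.7951*p^4 + 19.8041*p^3 - 3.0418*p^2 - 4.3643*p + 1.6017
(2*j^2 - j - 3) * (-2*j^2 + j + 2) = -4*j^4 + 4*j^3 + 9*j^2 - 5*j - 6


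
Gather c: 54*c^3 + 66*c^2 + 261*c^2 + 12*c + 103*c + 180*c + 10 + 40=54*c^3 + 327*c^2 + 295*c + 50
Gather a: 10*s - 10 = 10*s - 10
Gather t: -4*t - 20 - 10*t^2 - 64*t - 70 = -10*t^2 - 68*t - 90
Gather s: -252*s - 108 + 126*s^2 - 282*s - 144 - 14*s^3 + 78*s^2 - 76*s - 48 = -14*s^3 + 204*s^2 - 610*s - 300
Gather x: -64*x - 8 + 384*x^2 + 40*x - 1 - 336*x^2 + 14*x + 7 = 48*x^2 - 10*x - 2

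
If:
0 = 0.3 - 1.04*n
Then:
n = 0.29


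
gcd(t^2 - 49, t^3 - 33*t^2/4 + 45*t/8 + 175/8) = t - 7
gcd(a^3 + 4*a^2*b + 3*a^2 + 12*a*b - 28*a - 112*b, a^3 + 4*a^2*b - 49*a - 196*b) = a^2 + 4*a*b + 7*a + 28*b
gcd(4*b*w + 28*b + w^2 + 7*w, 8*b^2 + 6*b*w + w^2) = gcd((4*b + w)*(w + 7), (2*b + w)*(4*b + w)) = 4*b + w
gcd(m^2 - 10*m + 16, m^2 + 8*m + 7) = 1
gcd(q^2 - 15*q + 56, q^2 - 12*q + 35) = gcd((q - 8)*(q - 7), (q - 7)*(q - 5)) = q - 7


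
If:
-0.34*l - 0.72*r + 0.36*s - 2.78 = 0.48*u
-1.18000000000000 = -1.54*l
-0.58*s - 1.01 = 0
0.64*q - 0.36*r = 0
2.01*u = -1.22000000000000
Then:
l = 0.77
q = -2.64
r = -4.69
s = -1.74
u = -0.61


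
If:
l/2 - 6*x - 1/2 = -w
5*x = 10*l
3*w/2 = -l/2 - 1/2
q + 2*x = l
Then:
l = -5/71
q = 15/71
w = -22/71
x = -10/71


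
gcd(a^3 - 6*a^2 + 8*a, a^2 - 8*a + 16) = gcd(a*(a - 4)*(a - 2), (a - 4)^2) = a - 4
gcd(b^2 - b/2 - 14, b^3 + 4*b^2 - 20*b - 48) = b - 4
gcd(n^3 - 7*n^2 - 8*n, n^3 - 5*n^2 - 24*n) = n^2 - 8*n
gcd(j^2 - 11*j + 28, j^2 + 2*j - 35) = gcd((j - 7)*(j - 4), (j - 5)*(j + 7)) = 1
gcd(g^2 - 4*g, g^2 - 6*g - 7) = 1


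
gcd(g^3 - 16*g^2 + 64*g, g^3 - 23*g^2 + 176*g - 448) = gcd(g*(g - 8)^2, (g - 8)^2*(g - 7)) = g^2 - 16*g + 64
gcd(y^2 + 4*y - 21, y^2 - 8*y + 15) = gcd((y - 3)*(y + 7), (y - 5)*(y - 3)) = y - 3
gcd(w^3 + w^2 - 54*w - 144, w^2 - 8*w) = w - 8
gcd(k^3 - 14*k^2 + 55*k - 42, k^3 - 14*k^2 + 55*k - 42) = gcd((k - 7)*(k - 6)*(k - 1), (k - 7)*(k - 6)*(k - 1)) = k^3 - 14*k^2 + 55*k - 42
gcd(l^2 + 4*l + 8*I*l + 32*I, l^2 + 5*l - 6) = 1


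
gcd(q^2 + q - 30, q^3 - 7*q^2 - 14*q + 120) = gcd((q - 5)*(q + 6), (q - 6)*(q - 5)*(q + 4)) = q - 5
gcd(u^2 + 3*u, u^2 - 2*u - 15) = u + 3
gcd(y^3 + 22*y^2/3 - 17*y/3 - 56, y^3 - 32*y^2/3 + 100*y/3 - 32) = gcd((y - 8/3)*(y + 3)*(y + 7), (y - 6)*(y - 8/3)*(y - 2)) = y - 8/3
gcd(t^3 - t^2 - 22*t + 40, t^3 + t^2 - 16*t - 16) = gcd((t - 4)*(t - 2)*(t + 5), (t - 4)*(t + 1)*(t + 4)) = t - 4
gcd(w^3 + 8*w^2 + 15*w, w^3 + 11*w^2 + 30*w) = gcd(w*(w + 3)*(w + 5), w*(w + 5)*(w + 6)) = w^2 + 5*w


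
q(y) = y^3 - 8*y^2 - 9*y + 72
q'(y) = 3*y^2 - 16*y - 9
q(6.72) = -46.28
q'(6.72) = 18.96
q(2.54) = 13.91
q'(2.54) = -30.29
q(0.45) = 66.42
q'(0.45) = -15.59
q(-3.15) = -10.29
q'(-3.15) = 71.17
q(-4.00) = -84.00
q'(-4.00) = 103.00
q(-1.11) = 70.77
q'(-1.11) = 12.46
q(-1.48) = 64.56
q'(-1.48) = 21.25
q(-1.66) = 60.32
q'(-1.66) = 25.83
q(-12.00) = -2700.00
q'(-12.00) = 615.00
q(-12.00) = -2700.00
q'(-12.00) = 615.00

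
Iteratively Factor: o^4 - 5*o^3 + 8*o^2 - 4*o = (o - 1)*(o^3 - 4*o^2 + 4*o) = (o - 2)*(o - 1)*(o^2 - 2*o) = o*(o - 2)*(o - 1)*(o - 2)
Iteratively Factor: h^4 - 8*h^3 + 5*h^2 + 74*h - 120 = (h - 4)*(h^3 - 4*h^2 - 11*h + 30) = (h - 4)*(h - 2)*(h^2 - 2*h - 15) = (h - 5)*(h - 4)*(h - 2)*(h + 3)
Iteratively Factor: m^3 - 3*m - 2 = (m - 2)*(m^2 + 2*m + 1) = (m - 2)*(m + 1)*(m + 1)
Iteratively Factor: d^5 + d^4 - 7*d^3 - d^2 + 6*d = (d + 1)*(d^4 - 7*d^2 + 6*d) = d*(d + 1)*(d^3 - 7*d + 6) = d*(d - 1)*(d + 1)*(d^2 + d - 6) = d*(d - 2)*(d - 1)*(d + 1)*(d + 3)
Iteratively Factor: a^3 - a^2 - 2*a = (a)*(a^2 - a - 2) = a*(a - 2)*(a + 1)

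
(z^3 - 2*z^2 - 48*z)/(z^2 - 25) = z*(z^2 - 2*z - 48)/(z^2 - 25)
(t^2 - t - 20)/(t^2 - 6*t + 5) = (t + 4)/(t - 1)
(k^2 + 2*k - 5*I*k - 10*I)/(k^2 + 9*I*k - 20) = (k^2 + k*(2 - 5*I) - 10*I)/(k^2 + 9*I*k - 20)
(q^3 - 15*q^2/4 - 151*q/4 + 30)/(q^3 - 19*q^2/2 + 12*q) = (4*q^2 + 17*q - 15)/(2*q*(2*q - 3))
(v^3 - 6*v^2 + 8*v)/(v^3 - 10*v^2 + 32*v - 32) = v/(v - 4)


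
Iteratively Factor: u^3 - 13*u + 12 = (u - 3)*(u^2 + 3*u - 4) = (u - 3)*(u - 1)*(u + 4)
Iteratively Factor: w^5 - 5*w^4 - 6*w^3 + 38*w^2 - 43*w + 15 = (w - 1)*(w^4 - 4*w^3 - 10*w^2 + 28*w - 15) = (w - 1)^2*(w^3 - 3*w^2 - 13*w + 15) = (w - 1)^2*(w + 3)*(w^2 - 6*w + 5) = (w - 5)*(w - 1)^2*(w + 3)*(w - 1)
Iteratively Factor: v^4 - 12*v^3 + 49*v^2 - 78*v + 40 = (v - 2)*(v^3 - 10*v^2 + 29*v - 20) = (v - 5)*(v - 2)*(v^2 - 5*v + 4) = (v - 5)*(v - 4)*(v - 2)*(v - 1)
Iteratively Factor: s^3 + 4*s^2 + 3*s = (s)*(s^2 + 4*s + 3) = s*(s + 3)*(s + 1)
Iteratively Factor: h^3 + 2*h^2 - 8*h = (h + 4)*(h^2 - 2*h) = (h - 2)*(h + 4)*(h)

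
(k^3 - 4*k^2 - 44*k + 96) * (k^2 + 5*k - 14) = k^5 + k^4 - 78*k^3 - 68*k^2 + 1096*k - 1344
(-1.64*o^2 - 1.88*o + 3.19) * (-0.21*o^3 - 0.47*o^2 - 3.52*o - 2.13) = 0.3444*o^5 + 1.1656*o^4 + 5.9865*o^3 + 8.6115*o^2 - 7.2244*o - 6.7947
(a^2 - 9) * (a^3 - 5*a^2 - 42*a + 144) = a^5 - 5*a^4 - 51*a^3 + 189*a^2 + 378*a - 1296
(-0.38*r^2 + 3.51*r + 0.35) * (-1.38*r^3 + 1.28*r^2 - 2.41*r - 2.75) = 0.5244*r^5 - 5.3302*r^4 + 4.9256*r^3 - 6.9661*r^2 - 10.496*r - 0.9625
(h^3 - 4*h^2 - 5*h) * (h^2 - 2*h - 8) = h^5 - 6*h^4 - 5*h^3 + 42*h^2 + 40*h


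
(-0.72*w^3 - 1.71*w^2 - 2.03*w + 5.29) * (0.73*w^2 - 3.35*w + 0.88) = -0.5256*w^5 + 1.1637*w^4 + 3.613*w^3 + 9.1574*w^2 - 19.5079*w + 4.6552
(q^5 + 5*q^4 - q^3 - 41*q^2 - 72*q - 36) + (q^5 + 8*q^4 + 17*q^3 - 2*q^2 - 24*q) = 2*q^5 + 13*q^4 + 16*q^3 - 43*q^2 - 96*q - 36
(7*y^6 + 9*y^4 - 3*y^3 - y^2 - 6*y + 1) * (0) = 0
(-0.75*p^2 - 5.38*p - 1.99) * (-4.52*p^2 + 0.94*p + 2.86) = 3.39*p^4 + 23.6126*p^3 + 1.7926*p^2 - 17.2574*p - 5.6914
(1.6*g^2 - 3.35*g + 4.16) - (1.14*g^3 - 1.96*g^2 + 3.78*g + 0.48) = -1.14*g^3 + 3.56*g^2 - 7.13*g + 3.68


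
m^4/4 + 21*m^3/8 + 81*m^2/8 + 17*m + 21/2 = (m/2 + 1)^2*(m + 3)*(m + 7/2)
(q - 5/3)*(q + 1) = q^2 - 2*q/3 - 5/3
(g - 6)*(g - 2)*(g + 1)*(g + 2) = g^4 - 5*g^3 - 10*g^2 + 20*g + 24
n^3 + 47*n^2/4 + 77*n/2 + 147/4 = (n + 7/4)*(n + 3)*(n + 7)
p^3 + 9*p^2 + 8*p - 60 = (p - 2)*(p + 5)*(p + 6)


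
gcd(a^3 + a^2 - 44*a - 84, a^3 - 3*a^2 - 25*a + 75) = 1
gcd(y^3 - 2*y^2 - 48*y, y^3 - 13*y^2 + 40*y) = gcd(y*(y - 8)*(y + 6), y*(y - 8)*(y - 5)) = y^2 - 8*y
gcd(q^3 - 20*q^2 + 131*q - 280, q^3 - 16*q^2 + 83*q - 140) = q^2 - 12*q + 35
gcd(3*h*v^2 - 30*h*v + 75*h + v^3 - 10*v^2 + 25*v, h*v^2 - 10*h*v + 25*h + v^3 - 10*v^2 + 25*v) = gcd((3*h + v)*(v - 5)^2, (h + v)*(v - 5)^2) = v^2 - 10*v + 25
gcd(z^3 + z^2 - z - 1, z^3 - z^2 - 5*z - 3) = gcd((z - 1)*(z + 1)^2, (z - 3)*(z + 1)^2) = z^2 + 2*z + 1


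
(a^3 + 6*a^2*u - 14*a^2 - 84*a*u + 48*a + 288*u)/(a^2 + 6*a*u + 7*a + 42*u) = (a^2 - 14*a + 48)/(a + 7)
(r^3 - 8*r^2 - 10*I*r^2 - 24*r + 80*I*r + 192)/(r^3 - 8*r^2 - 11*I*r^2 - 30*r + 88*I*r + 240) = (r - 4*I)/(r - 5*I)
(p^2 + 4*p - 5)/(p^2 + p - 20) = (p - 1)/(p - 4)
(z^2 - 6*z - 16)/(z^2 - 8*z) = (z + 2)/z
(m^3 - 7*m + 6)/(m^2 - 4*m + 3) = (m^2 + m - 6)/(m - 3)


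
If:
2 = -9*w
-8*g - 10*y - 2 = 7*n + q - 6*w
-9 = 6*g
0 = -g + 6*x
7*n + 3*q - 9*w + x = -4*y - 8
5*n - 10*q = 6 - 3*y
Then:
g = -3/2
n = -15275/6096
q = -6313/6096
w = -2/9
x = -1/4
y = 16607/6096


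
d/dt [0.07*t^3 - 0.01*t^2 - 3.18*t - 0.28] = 0.21*t^2 - 0.02*t - 3.18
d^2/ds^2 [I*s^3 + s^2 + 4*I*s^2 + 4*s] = 6*I*s + 2 + 8*I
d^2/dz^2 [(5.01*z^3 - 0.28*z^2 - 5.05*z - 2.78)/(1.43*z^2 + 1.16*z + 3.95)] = (-1.4210854715202e-14*z^5 - 62.8396200000001*z^3 + 113.115468*z^2 + 612.491916*z + 61.464924)/(2.924207*z^6 + 7.116252*z^5 + 30.004689*z^4 + 40.874456*z^3 + 82.880085*z^2 + 54.2967*z + 61.629875)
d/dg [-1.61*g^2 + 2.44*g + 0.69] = 2.44 - 3.22*g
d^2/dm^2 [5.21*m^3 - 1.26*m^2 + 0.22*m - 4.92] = 31.26*m - 2.52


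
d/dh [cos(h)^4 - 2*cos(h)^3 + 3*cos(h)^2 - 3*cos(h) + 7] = (-9*cos(h) + 3*cos(2*h) - cos(3*h) + 6)*sin(h)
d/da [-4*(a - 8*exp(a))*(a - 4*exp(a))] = 48*a*exp(a) - 8*a - 256*exp(2*a) + 48*exp(a)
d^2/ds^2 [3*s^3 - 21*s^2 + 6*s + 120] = 18*s - 42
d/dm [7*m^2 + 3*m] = 14*m + 3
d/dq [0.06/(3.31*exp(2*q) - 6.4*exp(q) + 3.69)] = (0.384 - 0.3972*exp(q))*exp(q)/(3.31*exp(2*q) - 6.4*exp(q) + 3.69)^2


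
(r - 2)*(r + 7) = r^2 + 5*r - 14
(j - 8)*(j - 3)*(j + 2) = j^3 - 9*j^2 + 2*j + 48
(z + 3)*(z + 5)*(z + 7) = z^3 + 15*z^2 + 71*z + 105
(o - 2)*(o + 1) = o^2 - o - 2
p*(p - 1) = p^2 - p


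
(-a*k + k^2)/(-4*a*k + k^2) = (a - k)/(4*a - k)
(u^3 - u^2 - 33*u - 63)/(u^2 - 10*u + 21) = (u^2 + 6*u + 9)/(u - 3)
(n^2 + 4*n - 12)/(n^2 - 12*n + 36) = (n^2 + 4*n - 12)/(n^2 - 12*n + 36)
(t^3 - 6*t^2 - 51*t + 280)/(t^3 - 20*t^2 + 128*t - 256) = (t^2 + 2*t - 35)/(t^2 - 12*t + 32)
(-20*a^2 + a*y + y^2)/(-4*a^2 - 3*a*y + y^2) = (5*a + y)/(a + y)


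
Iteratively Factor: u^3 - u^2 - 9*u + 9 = (u + 3)*(u^2 - 4*u + 3) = (u - 3)*(u + 3)*(u - 1)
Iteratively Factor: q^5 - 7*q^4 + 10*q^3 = (q - 2)*(q^4 - 5*q^3) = (q - 5)*(q - 2)*(q^3) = q*(q - 5)*(q - 2)*(q^2) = q^2*(q - 5)*(q - 2)*(q)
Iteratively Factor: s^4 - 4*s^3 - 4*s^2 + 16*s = (s - 4)*(s^3 - 4*s) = s*(s - 4)*(s^2 - 4) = s*(s - 4)*(s - 2)*(s + 2)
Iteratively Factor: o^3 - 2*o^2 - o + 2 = (o - 2)*(o^2 - 1) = (o - 2)*(o + 1)*(o - 1)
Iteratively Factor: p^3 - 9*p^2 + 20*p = (p - 5)*(p^2 - 4*p) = (p - 5)*(p - 4)*(p)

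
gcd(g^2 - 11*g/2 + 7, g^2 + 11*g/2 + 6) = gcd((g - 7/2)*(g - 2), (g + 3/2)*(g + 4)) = 1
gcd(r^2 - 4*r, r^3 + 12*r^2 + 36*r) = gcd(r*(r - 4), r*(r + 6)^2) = r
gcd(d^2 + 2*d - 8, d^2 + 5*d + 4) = d + 4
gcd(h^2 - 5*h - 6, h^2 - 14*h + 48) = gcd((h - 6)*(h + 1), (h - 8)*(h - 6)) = h - 6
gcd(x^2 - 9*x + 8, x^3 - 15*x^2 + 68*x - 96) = x - 8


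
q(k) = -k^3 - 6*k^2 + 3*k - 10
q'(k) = -3*k^2 - 12*k + 3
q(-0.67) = -14.40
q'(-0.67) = 9.69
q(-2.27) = -36.03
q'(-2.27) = 14.78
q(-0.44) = -12.40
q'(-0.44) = 7.70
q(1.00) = -14.00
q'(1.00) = -12.00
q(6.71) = -562.13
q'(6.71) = -212.59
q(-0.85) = -16.27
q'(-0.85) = 11.03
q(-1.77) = -28.56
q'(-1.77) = 14.84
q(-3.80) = -53.17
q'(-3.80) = 5.28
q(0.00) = -10.00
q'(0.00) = 3.00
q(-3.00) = -46.00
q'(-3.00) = 12.00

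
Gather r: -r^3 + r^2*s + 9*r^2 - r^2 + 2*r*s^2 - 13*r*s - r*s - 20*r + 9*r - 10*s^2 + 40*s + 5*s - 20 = -r^3 + r^2*(s + 8) + r*(2*s^2 - 14*s - 11) - 10*s^2 + 45*s - 20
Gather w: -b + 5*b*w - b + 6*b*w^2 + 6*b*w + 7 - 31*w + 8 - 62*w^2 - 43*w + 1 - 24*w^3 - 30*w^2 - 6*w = -2*b - 24*w^3 + w^2*(6*b - 92) + w*(11*b - 80) + 16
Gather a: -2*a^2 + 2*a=-2*a^2 + 2*a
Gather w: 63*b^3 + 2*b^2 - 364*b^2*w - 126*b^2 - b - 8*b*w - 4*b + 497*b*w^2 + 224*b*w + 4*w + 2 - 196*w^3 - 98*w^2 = 63*b^3 - 124*b^2 - 5*b - 196*w^3 + w^2*(497*b - 98) + w*(-364*b^2 + 216*b + 4) + 2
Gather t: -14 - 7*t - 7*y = -7*t - 7*y - 14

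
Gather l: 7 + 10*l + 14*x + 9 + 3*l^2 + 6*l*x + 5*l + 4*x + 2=3*l^2 + l*(6*x + 15) + 18*x + 18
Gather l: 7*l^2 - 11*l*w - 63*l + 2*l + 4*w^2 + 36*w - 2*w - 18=7*l^2 + l*(-11*w - 61) + 4*w^2 + 34*w - 18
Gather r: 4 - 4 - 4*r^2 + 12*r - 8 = -4*r^2 + 12*r - 8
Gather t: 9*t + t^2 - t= t^2 + 8*t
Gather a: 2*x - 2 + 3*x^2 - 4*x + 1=3*x^2 - 2*x - 1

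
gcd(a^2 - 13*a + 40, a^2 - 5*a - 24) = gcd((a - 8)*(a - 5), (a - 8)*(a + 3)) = a - 8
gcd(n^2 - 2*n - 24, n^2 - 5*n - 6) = n - 6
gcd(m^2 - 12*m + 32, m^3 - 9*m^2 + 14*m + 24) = m - 4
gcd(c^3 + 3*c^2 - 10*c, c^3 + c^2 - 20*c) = c^2 + 5*c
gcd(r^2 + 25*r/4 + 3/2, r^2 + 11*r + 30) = r + 6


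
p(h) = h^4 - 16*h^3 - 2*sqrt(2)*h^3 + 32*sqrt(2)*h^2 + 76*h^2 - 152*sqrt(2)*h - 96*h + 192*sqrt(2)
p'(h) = 4*h^3 - 48*h^2 - 6*sqrt(2)*h^2 + 64*sqrt(2)*h + 152*h - 152*sqrt(2) - 96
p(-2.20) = 1766.43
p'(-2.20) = -1160.46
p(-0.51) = 464.22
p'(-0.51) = -449.86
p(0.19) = 216.70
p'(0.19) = -266.90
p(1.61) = 13.33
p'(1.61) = -50.24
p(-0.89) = 658.23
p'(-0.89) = -574.36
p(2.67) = -1.88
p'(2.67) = 10.00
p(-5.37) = 9185.23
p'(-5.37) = -3861.51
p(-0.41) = 420.73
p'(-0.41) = -420.16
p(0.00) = 271.53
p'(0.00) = -310.96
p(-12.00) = 74735.27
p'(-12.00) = -18266.96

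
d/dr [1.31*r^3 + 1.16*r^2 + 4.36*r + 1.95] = 3.93*r^2 + 2.32*r + 4.36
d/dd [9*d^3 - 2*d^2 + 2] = d*(27*d - 4)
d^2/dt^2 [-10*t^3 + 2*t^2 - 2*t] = 4 - 60*t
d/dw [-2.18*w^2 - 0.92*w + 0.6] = -4.36*w - 0.92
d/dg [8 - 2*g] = -2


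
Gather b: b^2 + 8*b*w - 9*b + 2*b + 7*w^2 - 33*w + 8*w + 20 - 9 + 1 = b^2 + b*(8*w - 7) + 7*w^2 - 25*w + 12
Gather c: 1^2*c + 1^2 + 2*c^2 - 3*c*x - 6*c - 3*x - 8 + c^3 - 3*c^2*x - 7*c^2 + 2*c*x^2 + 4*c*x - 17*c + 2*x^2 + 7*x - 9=c^3 + c^2*(-3*x - 5) + c*(2*x^2 + x - 22) + 2*x^2 + 4*x - 16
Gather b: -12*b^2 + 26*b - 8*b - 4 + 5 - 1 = -12*b^2 + 18*b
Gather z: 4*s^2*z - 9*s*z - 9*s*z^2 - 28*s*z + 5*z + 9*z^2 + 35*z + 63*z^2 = z^2*(72 - 9*s) + z*(4*s^2 - 37*s + 40)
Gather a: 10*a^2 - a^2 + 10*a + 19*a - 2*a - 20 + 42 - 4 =9*a^2 + 27*a + 18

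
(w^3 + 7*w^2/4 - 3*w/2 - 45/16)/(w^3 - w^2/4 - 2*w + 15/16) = (2*w + 3)/(2*w - 1)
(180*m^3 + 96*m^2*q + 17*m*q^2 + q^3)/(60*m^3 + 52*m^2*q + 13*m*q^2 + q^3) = (6*m + q)/(2*m + q)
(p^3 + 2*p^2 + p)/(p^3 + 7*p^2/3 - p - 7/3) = 3*p*(p + 1)/(3*p^2 + 4*p - 7)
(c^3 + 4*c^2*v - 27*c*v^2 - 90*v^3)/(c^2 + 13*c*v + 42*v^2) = (c^2 - 2*c*v - 15*v^2)/(c + 7*v)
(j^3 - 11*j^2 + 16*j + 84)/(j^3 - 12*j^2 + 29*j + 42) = (j + 2)/(j + 1)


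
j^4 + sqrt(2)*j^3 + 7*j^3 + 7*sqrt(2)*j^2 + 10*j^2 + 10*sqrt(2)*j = j*(j + 2)*(j + 5)*(j + sqrt(2))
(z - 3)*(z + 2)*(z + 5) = z^3 + 4*z^2 - 11*z - 30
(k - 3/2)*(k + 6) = k^2 + 9*k/2 - 9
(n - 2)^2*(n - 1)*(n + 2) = n^4 - 3*n^3 - 2*n^2 + 12*n - 8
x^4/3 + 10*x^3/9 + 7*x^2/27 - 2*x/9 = x*(x/3 + 1)*(x - 1/3)*(x + 2/3)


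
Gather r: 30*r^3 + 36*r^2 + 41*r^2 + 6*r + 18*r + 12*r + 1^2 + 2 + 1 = 30*r^3 + 77*r^2 + 36*r + 4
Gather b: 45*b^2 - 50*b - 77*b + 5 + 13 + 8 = 45*b^2 - 127*b + 26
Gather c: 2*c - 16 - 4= 2*c - 20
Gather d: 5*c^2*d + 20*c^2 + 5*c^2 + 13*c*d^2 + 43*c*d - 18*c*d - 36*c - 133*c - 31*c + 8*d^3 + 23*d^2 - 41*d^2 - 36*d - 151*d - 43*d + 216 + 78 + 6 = 25*c^2 - 200*c + 8*d^3 + d^2*(13*c - 18) + d*(5*c^2 + 25*c - 230) + 300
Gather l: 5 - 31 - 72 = -98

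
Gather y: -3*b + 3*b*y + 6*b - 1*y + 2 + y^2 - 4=3*b + y^2 + y*(3*b - 1) - 2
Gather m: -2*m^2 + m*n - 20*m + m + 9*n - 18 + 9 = -2*m^2 + m*(n - 19) + 9*n - 9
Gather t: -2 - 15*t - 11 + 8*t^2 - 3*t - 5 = 8*t^2 - 18*t - 18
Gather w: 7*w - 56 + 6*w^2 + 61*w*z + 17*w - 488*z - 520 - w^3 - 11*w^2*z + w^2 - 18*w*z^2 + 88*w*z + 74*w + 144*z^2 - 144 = -w^3 + w^2*(7 - 11*z) + w*(-18*z^2 + 149*z + 98) + 144*z^2 - 488*z - 720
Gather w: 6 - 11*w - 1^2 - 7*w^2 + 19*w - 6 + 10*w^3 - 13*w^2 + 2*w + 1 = 10*w^3 - 20*w^2 + 10*w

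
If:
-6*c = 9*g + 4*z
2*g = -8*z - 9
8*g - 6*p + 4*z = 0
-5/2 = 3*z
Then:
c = 83/36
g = -7/6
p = -19/9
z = -5/6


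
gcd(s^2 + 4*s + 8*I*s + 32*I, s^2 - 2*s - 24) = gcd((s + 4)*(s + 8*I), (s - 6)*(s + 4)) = s + 4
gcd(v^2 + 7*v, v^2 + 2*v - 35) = v + 7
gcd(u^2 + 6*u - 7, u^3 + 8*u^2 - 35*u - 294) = u + 7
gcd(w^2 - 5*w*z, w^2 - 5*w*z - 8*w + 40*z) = -w + 5*z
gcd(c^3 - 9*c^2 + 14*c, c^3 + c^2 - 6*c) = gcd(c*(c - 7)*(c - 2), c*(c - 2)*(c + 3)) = c^2 - 2*c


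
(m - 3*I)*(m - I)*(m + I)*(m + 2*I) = m^4 - I*m^3 + 7*m^2 - I*m + 6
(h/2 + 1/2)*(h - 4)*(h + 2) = h^3/2 - h^2/2 - 5*h - 4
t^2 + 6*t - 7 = (t - 1)*(t + 7)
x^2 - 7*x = x*(x - 7)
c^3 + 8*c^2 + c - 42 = (c - 2)*(c + 3)*(c + 7)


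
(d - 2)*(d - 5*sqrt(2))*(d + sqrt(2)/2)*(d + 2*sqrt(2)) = d^4 - 5*sqrt(2)*d^3/2 - 2*d^3 - 23*d^2 + 5*sqrt(2)*d^2 - 10*sqrt(2)*d + 46*d + 20*sqrt(2)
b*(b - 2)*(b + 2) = b^3 - 4*b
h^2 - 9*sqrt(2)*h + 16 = (h - 8*sqrt(2))*(h - sqrt(2))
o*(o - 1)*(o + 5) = o^3 + 4*o^2 - 5*o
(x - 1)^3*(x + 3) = x^4 - 6*x^2 + 8*x - 3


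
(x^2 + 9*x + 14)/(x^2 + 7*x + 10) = (x + 7)/(x + 5)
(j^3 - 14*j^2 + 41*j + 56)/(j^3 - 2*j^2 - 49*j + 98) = (j^2 - 7*j - 8)/(j^2 + 5*j - 14)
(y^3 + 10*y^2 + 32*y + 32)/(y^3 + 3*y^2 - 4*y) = (y^2 + 6*y + 8)/(y*(y - 1))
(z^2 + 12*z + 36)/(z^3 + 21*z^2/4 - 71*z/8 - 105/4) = 8*(z + 6)/(8*z^2 - 6*z - 35)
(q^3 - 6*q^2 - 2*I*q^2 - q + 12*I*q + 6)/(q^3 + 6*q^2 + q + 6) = (q^2 - q*(6 + I) + 6*I)/(q^2 + q*(6 + I) + 6*I)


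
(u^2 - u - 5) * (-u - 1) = -u^3 + 6*u + 5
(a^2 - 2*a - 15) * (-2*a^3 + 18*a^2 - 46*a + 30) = -2*a^5 + 22*a^4 - 52*a^3 - 148*a^2 + 630*a - 450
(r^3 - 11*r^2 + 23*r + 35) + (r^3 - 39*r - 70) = 2*r^3 - 11*r^2 - 16*r - 35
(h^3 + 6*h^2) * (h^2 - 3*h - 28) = h^5 + 3*h^4 - 46*h^3 - 168*h^2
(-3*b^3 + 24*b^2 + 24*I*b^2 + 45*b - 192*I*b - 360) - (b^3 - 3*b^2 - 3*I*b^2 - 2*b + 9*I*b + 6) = -4*b^3 + 27*b^2 + 27*I*b^2 + 47*b - 201*I*b - 366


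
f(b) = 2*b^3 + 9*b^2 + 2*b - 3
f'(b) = 6*b^2 + 18*b + 2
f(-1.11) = 3.13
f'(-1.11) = -10.59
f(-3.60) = 13.13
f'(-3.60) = 14.96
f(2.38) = 79.70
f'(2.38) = 78.83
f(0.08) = -2.78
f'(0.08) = 3.48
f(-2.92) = 18.10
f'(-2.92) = 0.60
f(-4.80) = -26.42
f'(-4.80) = 53.84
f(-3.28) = 16.69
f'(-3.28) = 7.51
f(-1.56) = 8.19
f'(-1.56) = -11.48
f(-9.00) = -750.00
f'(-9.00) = 326.00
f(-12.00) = -2187.00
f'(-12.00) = 650.00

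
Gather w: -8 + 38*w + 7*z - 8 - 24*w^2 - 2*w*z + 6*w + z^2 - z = -24*w^2 + w*(44 - 2*z) + z^2 + 6*z - 16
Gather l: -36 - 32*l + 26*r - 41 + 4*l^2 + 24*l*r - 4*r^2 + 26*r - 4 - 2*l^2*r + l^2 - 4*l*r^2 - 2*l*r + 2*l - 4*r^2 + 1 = l^2*(5 - 2*r) + l*(-4*r^2 + 22*r - 30) - 8*r^2 + 52*r - 80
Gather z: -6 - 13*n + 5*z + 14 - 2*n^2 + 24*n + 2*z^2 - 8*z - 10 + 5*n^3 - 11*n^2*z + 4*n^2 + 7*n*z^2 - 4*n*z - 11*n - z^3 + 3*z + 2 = 5*n^3 + 2*n^2 - z^3 + z^2*(7*n + 2) + z*(-11*n^2 - 4*n)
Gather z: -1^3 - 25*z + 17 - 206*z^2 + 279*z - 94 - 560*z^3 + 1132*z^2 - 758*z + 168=-560*z^3 + 926*z^2 - 504*z + 90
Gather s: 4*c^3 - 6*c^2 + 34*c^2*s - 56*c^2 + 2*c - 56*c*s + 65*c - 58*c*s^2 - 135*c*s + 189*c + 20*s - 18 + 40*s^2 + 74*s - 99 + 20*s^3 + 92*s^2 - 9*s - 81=4*c^3 - 62*c^2 + 256*c + 20*s^3 + s^2*(132 - 58*c) + s*(34*c^2 - 191*c + 85) - 198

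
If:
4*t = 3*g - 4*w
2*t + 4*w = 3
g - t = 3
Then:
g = -3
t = -6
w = 15/4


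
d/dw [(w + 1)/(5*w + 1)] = -4/(5*w + 1)^2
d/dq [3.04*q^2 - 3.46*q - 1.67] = 6.08*q - 3.46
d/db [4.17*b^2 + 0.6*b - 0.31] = 8.34*b + 0.6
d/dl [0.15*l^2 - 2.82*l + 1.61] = 0.3*l - 2.82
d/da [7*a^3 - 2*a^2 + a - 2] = 21*a^2 - 4*a + 1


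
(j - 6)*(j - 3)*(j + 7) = j^3 - 2*j^2 - 45*j + 126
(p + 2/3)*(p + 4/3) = p^2 + 2*p + 8/9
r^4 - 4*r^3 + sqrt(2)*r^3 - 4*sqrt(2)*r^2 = r^2*(r - 4)*(r + sqrt(2))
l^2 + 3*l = l*(l + 3)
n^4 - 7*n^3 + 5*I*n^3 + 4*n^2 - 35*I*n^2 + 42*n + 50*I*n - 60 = (n - 5)*(n - 2)*(n + 2*I)*(n + 3*I)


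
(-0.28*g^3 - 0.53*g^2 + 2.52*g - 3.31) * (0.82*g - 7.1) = -0.2296*g^4 + 1.5534*g^3 + 5.8294*g^2 - 20.6062*g + 23.501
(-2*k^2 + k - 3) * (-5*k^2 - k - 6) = 10*k^4 - 3*k^3 + 26*k^2 - 3*k + 18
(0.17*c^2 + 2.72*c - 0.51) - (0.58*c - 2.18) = 0.17*c^2 + 2.14*c + 1.67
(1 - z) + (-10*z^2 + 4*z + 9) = -10*z^2 + 3*z + 10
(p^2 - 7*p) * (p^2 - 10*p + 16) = p^4 - 17*p^3 + 86*p^2 - 112*p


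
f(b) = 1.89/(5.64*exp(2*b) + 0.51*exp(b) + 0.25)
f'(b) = 1.89*(-11.28*exp(2*b) - 0.51*exp(b))/(5.64*exp(2*b) + 0.51*exp(b) + 0.25)^2 = (-21.3192*exp(b) - 0.9639)*exp(b)/(5.64*exp(2*b) + 0.51*exp(b) + 0.25)^2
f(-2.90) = 6.40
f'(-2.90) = -1.35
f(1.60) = 0.01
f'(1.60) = -0.03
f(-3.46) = 6.96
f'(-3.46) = -0.70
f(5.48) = 0.00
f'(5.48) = -0.00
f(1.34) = 0.02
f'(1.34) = -0.04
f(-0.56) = 0.79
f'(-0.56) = -1.32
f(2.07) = 0.01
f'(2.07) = -0.01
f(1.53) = 0.02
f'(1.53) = -0.03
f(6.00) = 0.00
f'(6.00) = 0.00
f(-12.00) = 7.56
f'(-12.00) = 0.00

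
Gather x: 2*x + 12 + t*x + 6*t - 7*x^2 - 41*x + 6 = 6*t - 7*x^2 + x*(t - 39) + 18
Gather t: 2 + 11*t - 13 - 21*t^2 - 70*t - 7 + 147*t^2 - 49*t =126*t^2 - 108*t - 18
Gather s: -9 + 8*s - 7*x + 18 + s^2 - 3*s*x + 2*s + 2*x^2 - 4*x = s^2 + s*(10 - 3*x) + 2*x^2 - 11*x + 9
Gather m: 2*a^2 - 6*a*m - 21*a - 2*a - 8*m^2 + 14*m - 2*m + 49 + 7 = 2*a^2 - 23*a - 8*m^2 + m*(12 - 6*a) + 56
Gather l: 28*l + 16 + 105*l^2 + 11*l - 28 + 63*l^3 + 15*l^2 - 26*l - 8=63*l^3 + 120*l^2 + 13*l - 20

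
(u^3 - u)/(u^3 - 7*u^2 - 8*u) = (u - 1)/(u - 8)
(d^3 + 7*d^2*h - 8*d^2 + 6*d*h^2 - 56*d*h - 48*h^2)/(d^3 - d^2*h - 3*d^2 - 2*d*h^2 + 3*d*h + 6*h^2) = (d^2 + 6*d*h - 8*d - 48*h)/(d^2 - 2*d*h - 3*d + 6*h)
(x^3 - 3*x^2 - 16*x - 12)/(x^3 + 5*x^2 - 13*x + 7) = (x^3 - 3*x^2 - 16*x - 12)/(x^3 + 5*x^2 - 13*x + 7)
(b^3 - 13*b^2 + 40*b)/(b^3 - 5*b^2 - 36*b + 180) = b*(b - 8)/(b^2 - 36)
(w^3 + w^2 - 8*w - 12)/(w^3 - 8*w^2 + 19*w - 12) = (w^2 + 4*w + 4)/(w^2 - 5*w + 4)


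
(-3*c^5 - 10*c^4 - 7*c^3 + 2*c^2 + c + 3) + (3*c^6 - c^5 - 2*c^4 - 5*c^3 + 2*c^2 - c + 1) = 3*c^6 - 4*c^5 - 12*c^4 - 12*c^3 + 4*c^2 + 4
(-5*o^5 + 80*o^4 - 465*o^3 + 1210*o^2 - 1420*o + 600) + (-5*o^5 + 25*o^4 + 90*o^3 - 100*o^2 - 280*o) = -10*o^5 + 105*o^4 - 375*o^3 + 1110*o^2 - 1700*o + 600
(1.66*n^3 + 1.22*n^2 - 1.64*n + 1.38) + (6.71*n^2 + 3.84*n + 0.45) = 1.66*n^3 + 7.93*n^2 + 2.2*n + 1.83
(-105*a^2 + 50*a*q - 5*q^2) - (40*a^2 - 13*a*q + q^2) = -145*a^2 + 63*a*q - 6*q^2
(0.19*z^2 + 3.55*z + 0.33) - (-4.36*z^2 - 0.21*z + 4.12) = 4.55*z^2 + 3.76*z - 3.79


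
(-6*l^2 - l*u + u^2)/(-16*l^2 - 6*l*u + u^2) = (-3*l + u)/(-8*l + u)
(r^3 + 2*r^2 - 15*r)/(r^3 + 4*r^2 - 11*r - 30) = r/(r + 2)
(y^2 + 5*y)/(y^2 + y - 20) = y/(y - 4)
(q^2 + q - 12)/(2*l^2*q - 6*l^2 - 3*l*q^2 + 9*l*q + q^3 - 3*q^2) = (q + 4)/(2*l^2 - 3*l*q + q^2)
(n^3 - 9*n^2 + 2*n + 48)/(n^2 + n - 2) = (n^2 - 11*n + 24)/(n - 1)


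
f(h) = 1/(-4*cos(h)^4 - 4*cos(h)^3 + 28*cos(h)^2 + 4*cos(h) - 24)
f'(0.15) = 37.03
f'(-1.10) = -0.08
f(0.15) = -2.78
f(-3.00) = -2.09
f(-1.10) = -0.06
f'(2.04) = -0.05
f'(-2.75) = 1.38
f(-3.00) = -2.09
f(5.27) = -0.07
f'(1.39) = 0.03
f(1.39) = -0.04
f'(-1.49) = -0.02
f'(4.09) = 0.09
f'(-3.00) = 29.35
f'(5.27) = -0.11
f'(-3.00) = 29.35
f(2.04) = -0.05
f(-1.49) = -0.04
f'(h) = (-16*sin(h)*cos(h)^3 - 12*sin(h)*cos(h)^2 + 56*sin(h)*cos(h) + 4*sin(h))/(-4*cos(h)^4 - 4*cos(h)^3 + 28*cos(h)^2 + 4*cos(h) - 24)^2 = (-4*cos(h)^3 - 3*cos(h)^2 + 14*cos(h) + 1)/(4*(cos(h) - 2)^2*(cos(h) + 3)^2*sin(h)^3)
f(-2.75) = -0.28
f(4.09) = -0.06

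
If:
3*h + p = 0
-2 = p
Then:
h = 2/3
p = -2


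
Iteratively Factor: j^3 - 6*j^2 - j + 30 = (j - 5)*(j^2 - j - 6) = (j - 5)*(j - 3)*(j + 2)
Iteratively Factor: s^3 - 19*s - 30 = (s + 3)*(s^2 - 3*s - 10) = (s + 2)*(s + 3)*(s - 5)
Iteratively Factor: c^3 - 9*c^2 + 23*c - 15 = (c - 1)*(c^2 - 8*c + 15) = (c - 3)*(c - 1)*(c - 5)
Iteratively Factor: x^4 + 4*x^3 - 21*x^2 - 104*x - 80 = (x - 5)*(x^3 + 9*x^2 + 24*x + 16) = (x - 5)*(x + 4)*(x^2 + 5*x + 4) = (x - 5)*(x + 4)^2*(x + 1)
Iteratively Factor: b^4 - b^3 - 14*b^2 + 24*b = (b - 3)*(b^3 + 2*b^2 - 8*b) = (b - 3)*(b - 2)*(b^2 + 4*b) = b*(b - 3)*(b - 2)*(b + 4)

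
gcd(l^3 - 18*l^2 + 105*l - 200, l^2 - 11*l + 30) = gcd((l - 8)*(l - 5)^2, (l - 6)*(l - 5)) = l - 5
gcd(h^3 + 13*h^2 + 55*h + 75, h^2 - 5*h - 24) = h + 3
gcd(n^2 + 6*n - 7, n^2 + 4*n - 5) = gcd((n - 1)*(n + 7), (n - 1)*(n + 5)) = n - 1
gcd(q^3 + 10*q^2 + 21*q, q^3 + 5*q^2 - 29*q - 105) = q^2 + 10*q + 21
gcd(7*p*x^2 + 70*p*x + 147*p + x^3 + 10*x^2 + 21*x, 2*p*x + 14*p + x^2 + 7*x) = x + 7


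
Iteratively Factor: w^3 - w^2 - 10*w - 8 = (w + 2)*(w^2 - 3*w - 4) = (w - 4)*(w + 2)*(w + 1)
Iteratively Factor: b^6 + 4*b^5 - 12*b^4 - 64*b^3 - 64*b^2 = (b - 4)*(b^5 + 8*b^4 + 20*b^3 + 16*b^2) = (b - 4)*(b + 2)*(b^4 + 6*b^3 + 8*b^2) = (b - 4)*(b + 2)*(b + 4)*(b^3 + 2*b^2) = b*(b - 4)*(b + 2)*(b + 4)*(b^2 + 2*b) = b^2*(b - 4)*(b + 2)*(b + 4)*(b + 2)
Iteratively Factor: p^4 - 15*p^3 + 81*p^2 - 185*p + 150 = (p - 3)*(p^3 - 12*p^2 + 45*p - 50) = (p - 5)*(p - 3)*(p^2 - 7*p + 10) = (p - 5)^2*(p - 3)*(p - 2)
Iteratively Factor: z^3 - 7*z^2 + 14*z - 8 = (z - 2)*(z^2 - 5*z + 4) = (z - 2)*(z - 1)*(z - 4)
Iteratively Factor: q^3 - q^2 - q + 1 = (q + 1)*(q^2 - 2*q + 1) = (q - 1)*(q + 1)*(q - 1)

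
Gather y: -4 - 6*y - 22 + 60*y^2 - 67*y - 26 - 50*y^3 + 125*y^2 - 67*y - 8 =-50*y^3 + 185*y^2 - 140*y - 60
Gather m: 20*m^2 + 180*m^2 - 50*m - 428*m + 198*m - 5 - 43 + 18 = 200*m^2 - 280*m - 30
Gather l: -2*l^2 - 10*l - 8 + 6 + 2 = -2*l^2 - 10*l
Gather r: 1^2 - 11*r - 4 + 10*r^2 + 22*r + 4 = 10*r^2 + 11*r + 1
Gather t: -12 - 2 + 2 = -12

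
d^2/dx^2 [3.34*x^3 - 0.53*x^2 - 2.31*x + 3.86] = 20.04*x - 1.06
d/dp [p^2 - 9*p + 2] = 2*p - 9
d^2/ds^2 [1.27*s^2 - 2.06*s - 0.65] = 2.54000000000000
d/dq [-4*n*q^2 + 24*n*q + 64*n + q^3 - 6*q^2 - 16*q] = -8*n*q + 24*n + 3*q^2 - 12*q - 16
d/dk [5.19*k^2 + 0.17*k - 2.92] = 10.38*k + 0.17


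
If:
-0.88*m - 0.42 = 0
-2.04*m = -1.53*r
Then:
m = -0.48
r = -0.64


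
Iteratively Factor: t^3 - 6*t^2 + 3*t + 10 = (t - 5)*(t^2 - t - 2) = (t - 5)*(t - 2)*(t + 1)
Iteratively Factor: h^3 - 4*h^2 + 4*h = (h)*(h^2 - 4*h + 4) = h*(h - 2)*(h - 2)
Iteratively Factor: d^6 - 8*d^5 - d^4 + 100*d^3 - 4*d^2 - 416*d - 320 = (d + 1)*(d^5 - 9*d^4 + 8*d^3 + 92*d^2 - 96*d - 320) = (d - 4)*(d + 1)*(d^4 - 5*d^3 - 12*d^2 + 44*d + 80) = (d - 5)*(d - 4)*(d + 1)*(d^3 - 12*d - 16) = (d - 5)*(d - 4)*(d + 1)*(d + 2)*(d^2 - 2*d - 8) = (d - 5)*(d - 4)^2*(d + 1)*(d + 2)*(d + 2)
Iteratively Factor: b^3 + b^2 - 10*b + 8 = (b + 4)*(b^2 - 3*b + 2) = (b - 2)*(b + 4)*(b - 1)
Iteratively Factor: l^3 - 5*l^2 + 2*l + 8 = (l - 4)*(l^2 - l - 2) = (l - 4)*(l - 2)*(l + 1)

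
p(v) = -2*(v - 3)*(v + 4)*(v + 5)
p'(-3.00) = 32.00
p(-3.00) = 24.00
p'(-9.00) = -256.00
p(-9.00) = 480.00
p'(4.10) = -185.26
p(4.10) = -162.16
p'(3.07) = -116.23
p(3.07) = -7.99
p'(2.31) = -73.46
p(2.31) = 63.65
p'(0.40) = 3.44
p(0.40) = 123.55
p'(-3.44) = 25.56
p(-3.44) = 11.25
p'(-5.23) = -24.60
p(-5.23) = 4.66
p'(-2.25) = 37.62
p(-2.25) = 50.53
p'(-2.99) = 32.12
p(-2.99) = 24.32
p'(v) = -2*(v - 3)*(v + 4) - 2*(v - 3)*(v + 5) - 2*(v + 4)*(v + 5) = -6*v^2 - 24*v + 14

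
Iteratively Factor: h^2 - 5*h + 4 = (h - 1)*(h - 4)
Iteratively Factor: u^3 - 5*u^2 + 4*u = (u - 4)*(u^2 - u) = (u - 4)*(u - 1)*(u)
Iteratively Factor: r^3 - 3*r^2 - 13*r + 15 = (r + 3)*(r^2 - 6*r + 5) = (r - 5)*(r + 3)*(r - 1)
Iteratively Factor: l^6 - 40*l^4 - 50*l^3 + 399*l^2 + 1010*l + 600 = (l + 4)*(l^5 - 4*l^4 - 24*l^3 + 46*l^2 + 215*l + 150) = (l - 5)*(l + 4)*(l^4 + l^3 - 19*l^2 - 49*l - 30) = (l - 5)^2*(l + 4)*(l^3 + 6*l^2 + 11*l + 6) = (l - 5)^2*(l + 2)*(l + 4)*(l^2 + 4*l + 3) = (l - 5)^2*(l + 2)*(l + 3)*(l + 4)*(l + 1)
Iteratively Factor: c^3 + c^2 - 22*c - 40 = (c + 4)*(c^2 - 3*c - 10) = (c - 5)*(c + 4)*(c + 2)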